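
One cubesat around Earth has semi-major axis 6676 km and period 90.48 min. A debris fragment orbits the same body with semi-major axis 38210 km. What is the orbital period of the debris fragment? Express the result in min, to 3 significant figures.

T₂ ≈ 1240 min

Kepler's third law: T² ∝ a³, so T₂ = T₁ (a₂/a₁)^(3/2).
a₂/a₁ = 5.723, (a₂/a₁)^(3/2) = 13.69.
T₂ = 90.48 × 13.69 = 1239 min.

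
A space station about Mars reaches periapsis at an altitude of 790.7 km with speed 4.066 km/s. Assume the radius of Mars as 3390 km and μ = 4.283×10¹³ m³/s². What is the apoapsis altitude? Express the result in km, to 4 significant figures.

apoapsis altitude ≈ 14080 km

r_p = 3390 + 790.7 = 4180.7 km = 4.181×10⁶ m.
Specific energy ε = v²/2 − μ/r = -1.979×10⁶ J/kg, so a = −μ/(2ε) = 1.082×10⁷ m.
The apsides satisfy r_p + r_a = 2a, so the apoapsis radius is 2a − r_p = 1.747×10⁷ m = 17467 km.
Apoapsis altitude = 17467 − 3390 = 14077 km.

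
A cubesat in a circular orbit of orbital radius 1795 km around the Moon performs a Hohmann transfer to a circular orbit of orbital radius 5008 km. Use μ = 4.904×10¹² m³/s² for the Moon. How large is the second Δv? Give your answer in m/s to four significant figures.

r₁ = 1795 km = 1.795×10⁶ m.
r₂ = 5008 km = 5.008×10⁶ m.
Transfer ellipse a_t = (r₁ + r₂)/2 = 3.402×10⁶ m.
At r₁: circular v_c1 = √(μ/r₁) = 1653 m/s; transfer-perilune v_p = √[μ(2/r₁ − 1/a_t)] = 2006 m/s.
At r₂: circular v_c2 = √(μ/r₂) = 989.6 m/s; transfer-apolune v_a = √[μ(2/r₂ − 1/a_t)] = 718.9 m/s.
Δv₂ = v_c2 − v_a = 270.7 m/s.

Δv ≈ 270.7 m/s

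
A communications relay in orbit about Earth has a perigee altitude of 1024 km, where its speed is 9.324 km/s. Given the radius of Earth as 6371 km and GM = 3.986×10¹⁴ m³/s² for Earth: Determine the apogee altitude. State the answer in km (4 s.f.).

apogee altitude ≈ 24440 km

r_p = 6371 + 1024 = 7395.0 km = 7.395×10⁶ m.
Specific energy ε = v²/2 − μ/r = -1.043×10⁷ J/kg, so a = −μ/(2ε) = 1.910×10⁷ m.
The apsides satisfy r_p + r_a = 2a, so the apogee radius is 2a − r_p = 3.081×10⁷ m = 30811 km.
Apogee altitude = 30811 − 6371 = 24440 km.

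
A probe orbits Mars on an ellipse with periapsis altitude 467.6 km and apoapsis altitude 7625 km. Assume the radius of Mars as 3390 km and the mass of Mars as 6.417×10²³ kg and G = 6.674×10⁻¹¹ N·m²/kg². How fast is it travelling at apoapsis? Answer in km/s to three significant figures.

v ≈ 1.42 km/s

μ = GM = 6.674×10⁻¹¹ × 6.417×10²³ = 4.283×10¹³ m³/s².
r_p = 3390 + 467.6 = 3857.6 km = 3.8576×10⁶ m.
r_a = 3390 + 7625 = 11015 km = 1.1015×10⁷ m.
Semi-major axis a = (r_p + r_a)/2 = 7436.3 km = 7.436×10⁶ m.
Vis-viva: v² = μ(2/r − 1/a) = 4.283×10¹³ × (1.816×10⁻⁷ − 1.345×10⁻⁷) = 2.017×10⁶ m²/s².
v = 1420 m/s = 1.420 km/s.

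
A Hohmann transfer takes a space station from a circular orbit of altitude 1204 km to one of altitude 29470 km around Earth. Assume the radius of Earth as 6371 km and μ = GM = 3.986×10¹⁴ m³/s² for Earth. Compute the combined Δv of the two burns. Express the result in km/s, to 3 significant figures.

Δv_total ≈ 3.43 km/s

r₁ = 6371 + 1204 = 7575.0 km = 7.5750×10⁶ m.
r₂ = 6371 + 29470 = 35841 km = 3.5841×10⁷ m.
Transfer ellipse a_t = (r₁ + r₂)/2 = 2.171×10⁷ m.
At r₁: circular v_c1 = √(μ/r₁) = 7254 m/s; transfer-perigee v_p = √[μ(2/r₁ − 1/a_t)] = 9321 m/s.
Δv₁ = v_p − v_c1 = 2067 m/s.
At r₂: circular v_c2 = √(μ/r₂) = 3335 m/s; transfer-apogee v_a = √[μ(2/r₂ − 1/a_t)] = 1970 m/s.
Δv₂ = v_c2 − v_a = 1365 m/s.
Total Δv = Δv₁ + Δv₂ = 3432 m/s = 3.432 km/s.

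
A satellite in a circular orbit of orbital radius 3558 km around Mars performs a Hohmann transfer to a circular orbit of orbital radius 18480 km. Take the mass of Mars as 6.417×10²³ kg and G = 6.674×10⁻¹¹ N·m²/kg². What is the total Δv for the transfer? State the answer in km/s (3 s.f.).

μ = GM = 6.674×10⁻¹¹ × 6.417×10²³ = 4.283×10¹³ m³/s².
r₁ = 3558 km = 3.558×10⁶ m.
r₂ = 18480 km = 1.848×10⁷ m.
Transfer ellipse a_t = (r₁ + r₂)/2 = 1.102×10⁷ m.
At r₁: circular v_c1 = √(μ/r₁) = 3469 m/s; transfer-periapsis v_p = √[μ(2/r₁ − 1/a_t)] = 4493 m/s.
Δv₁ = v_p − v_c1 = 1024 m/s.
At r₂: circular v_c2 = √(μ/r₂) = 1522 m/s; transfer-apoapsis v_a = √[μ(2/r₂ − 1/a_t)] = 865.0 m/s.
Δv₂ = v_c2 − v_a = 657.3 m/s.
Total Δv = Δv₁ + Δv₂ = 1681 m/s = 1.681 km/s.

Δv_total ≈ 1.68 km/s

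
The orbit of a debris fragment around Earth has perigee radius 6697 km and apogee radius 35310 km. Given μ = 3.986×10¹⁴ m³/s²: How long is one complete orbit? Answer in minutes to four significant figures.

Semi-major axis a = (r_p + r_a)/2 = (6697.0 + 35310)/2 = 21004 km = 2.100×10⁷ m.
By Kepler's third law T = 2π√(a³/μ) = 2π × 4.821×10³ = 3.029×10⁴ s.
= 504.9 minutes.

T ≈ 504.9 minutes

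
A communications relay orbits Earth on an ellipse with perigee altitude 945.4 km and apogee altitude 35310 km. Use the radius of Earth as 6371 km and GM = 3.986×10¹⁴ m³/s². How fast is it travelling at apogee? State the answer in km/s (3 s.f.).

v ≈ 1.69 km/s

r_p = 6371 + 945.4 = 7316.4 km = 7.3164×10⁶ m.
r_a = 6371 + 35310 = 41681 km = 4.1681×10⁷ m.
Semi-major axis a = (r_p + r_a)/2 = 24499 km = 2.450×10⁷ m.
Vis-viva: v² = μ(2/r − 1/a) = 3.986×10¹⁴ × (4.798×10⁻⁸ − 4.082×10⁻⁸) = 2.856×10⁶ m²/s².
v = 1690 m/s = 1.690 km/s.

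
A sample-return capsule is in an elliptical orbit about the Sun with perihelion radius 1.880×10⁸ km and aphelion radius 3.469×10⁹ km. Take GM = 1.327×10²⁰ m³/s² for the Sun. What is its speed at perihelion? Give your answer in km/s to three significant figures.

Semi-major axis a = (r_p + r_a)/2 = 1.8285×10⁹ km = 1.828×10¹² m.
Vis-viva: v² = μ(2/r − 1/a) = 1.327×10²⁰ × (1.064×10⁻¹¹ − 5.469×10⁻¹³) = 1.339×10⁹ m²/s².
v = 36590 m/s = 36.59 km/s.

v ≈ 36.6 km/s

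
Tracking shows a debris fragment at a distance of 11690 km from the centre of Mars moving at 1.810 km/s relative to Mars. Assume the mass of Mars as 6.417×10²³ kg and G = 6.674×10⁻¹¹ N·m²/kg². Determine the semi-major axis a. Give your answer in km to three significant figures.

μ = GM = 6.674×10⁻¹¹ × 6.417×10²³ = 4.283×10¹³ m³/s².
r = 1.169×10⁷ m.
Specific orbital energy ε = v²/2 − μ/r = (1810)²/2 − 4.283×10¹³/1.169×10⁷ = -2.026×10⁶ J/kg.
Since ε = −μ/(2a), a = −μ/(2ε) = 1.057×10⁷ m = 10572 km.

a ≈ 10600 km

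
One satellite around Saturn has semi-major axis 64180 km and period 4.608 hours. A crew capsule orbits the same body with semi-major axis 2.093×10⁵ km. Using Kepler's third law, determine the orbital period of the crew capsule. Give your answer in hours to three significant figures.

T₂ ≈ 27.1 hours

Kepler's third law: T² ∝ a³, so T₂ = T₁ (a₂/a₁)^(3/2).
a₂/a₁ = 3.261, (a₂/a₁)^(3/2) = 5.889.
T₂ = 4.608 × 5.889 = 27.14 hours.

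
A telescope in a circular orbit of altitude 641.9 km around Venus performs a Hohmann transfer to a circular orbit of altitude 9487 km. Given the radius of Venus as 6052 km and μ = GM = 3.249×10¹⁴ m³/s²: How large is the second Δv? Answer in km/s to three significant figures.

Δv ≈ 1.02 km/s

r₁ = 6052 + 641.9 = 6693.9 km = 6.6939×10⁶ m.
r₂ = 6052 + 9487 = 15539 km = 1.5539×10⁷ m.
Transfer ellipse a_t = (r₁ + r₂)/2 = 1.112×10⁷ m.
At r₁: circular v_c1 = √(μ/r₁) = 6967 m/s; transfer-periapsis v_p = √[μ(2/r₁ − 1/a_t)] = 8237 m/s.
At r₂: circular v_c2 = √(μ/r₂) = 4573 m/s; transfer-apoapsis v_a = √[μ(2/r₂ − 1/a_t)] = 3548 m/s.
Δv₂ = v_c2 − v_a = 1024 m/s.
= 1.024 km/s.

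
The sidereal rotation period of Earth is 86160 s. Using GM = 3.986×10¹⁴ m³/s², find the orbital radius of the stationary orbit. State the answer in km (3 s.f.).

A synchronous orbit has period T, so by Kepler's third law a = (μT²/4π²)^(1/3).
μT²/4π² = 3.986×10¹⁴ × (8.616×10⁴)² / 39.48 = 7.495×10²² m³.
a = 4.216×10⁷ m = 42163 km.

r_sync ≈ 42200 km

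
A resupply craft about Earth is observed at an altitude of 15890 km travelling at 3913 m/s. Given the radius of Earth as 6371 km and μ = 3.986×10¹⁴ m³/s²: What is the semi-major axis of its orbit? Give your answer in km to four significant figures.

r = 6371 + 15890 = 22261 km = 2.226×10⁷ m.
Specific orbital energy ε = v²/2 − μ/r = (3913)²/2 − 3.986×10¹⁴/2.226×10⁷ = -1.025×10⁷ J/kg.
Since ε = −μ/(2a), a = −μ/(2ε) = 1.944×10⁷ m = 19444 km.

a ≈ 19440 km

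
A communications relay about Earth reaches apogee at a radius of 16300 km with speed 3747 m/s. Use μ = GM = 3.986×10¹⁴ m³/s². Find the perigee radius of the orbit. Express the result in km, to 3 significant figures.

perigee radius ≈ 6560 km

r_a = 1.630×10⁷ m.
Specific energy ε = v²/2 − μ/r = -1.743×10⁷ J/kg, so a = −μ/(2ε) = 1.143×10⁷ m.
The apsides satisfy r_p + r_a = 2a, so the perigee radius is 2a − r_a = 6.563×10⁶ m = 6563.4 km.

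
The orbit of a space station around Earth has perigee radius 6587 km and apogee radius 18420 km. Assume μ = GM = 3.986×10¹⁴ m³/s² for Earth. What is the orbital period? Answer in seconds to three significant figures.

T ≈ 13900 seconds

Semi-major axis a = (r_p + r_a)/2 = (6587.0 + 18420)/2 = 12504 km = 1.250×10⁷ m.
By Kepler's third law T = 2π√(a³/μ) = 2π × 2.215×10³ = 1.391×10⁴ s.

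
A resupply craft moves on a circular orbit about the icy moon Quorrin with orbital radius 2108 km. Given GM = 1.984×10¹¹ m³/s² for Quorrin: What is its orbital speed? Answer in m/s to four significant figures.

v ≈ 306.8 m/s

r = 2108 km = 2.108×10⁶ m.
For a circular orbit v = √(μ/r) = √(1.984×10¹¹ / 2.108×10⁶) = √(9.412×10⁴) = 306.8 m/s.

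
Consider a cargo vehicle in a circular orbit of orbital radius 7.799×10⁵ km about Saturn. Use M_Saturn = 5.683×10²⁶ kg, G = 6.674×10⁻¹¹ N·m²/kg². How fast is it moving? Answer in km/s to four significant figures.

v ≈ 6.974 km/s

μ = GM = 6.674×10⁻¹¹ × 5.683×10²⁶ = 3.793×10¹⁶ m³/s².
r = 7.799×10⁵ km = 7.799×10⁸ m.
For a circular orbit v = √(μ/r) = √(3.793×10¹⁶ / 7.799×10⁸) = √(4.863×10⁷) = 6974 m/s.
That is 6.974 km/s.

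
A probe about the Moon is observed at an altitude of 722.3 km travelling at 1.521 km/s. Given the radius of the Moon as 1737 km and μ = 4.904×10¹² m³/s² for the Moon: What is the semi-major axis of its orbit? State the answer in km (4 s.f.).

a ≈ 2928 km

r = 1737 + 722.3 = 2459.3 km = 2.459×10⁶ m.
Specific orbital energy ε = v²/2 − μ/r = (1521)²/2 − 4.904×10¹²/2.459×10⁶ = -8.373×10⁵ J/kg.
Since ε = −μ/(2a), a = −μ/(2ε) = 2.928×10⁶ m = 2928.3 km.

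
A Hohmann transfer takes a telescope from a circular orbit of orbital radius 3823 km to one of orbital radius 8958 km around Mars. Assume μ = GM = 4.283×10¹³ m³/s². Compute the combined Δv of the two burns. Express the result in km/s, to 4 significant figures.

Δv_total ≈ 1.111 km/s

r₁ = 3823 km = 3.823×10⁶ m.
r₂ = 8958 km = 8.958×10⁶ m.
Transfer ellipse a_t = (r₁ + r₂)/2 = 6.390×10⁶ m.
At r₁: circular v_c1 = √(μ/r₁) = 3347 m/s; transfer-periapsis v_p = √[μ(2/r₁ − 1/a_t)] = 3963 m/s.
Δv₁ = v_p − v_c1 = 615.7 m/s.
At r₂: circular v_c2 = √(μ/r₂) = 2187 m/s; transfer-apoapsis v_a = √[μ(2/r₂ − 1/a_t)] = 1691 m/s.
Δv₂ = v_c2 − v_a = 495.4 m/s.
Total Δv = Δv₁ + Δv₂ = 1111 m/s = 1.111 km/s.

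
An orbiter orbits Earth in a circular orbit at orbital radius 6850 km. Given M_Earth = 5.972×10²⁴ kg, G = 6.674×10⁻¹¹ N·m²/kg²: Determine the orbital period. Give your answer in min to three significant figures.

μ = GM = 6.674×10⁻¹¹ × 5.972×10²⁴ = 3.986×10¹⁴ m³/s².
r = 6850 km = 6.850×10⁶ m.
Kepler's third law: T = 2π√(r³/μ) = 2π√((6.850×10⁶)³ / 3.986×10¹⁴).
r³/μ = 8.064×10⁵ s², so T = 2π × 8.980×10² = 5.642×10³ s.
Converting: 5.642×10³ s ÷ 60.00 = 94.04 min.

T ≈ 94.0 min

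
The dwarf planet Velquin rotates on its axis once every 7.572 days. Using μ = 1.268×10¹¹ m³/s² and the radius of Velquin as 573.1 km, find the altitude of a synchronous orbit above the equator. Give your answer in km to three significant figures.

h_sync ≈ 10500 km

T = 7.572 days = 6.542×10⁵ s.
A synchronous orbit has period T, so by Kepler's third law a = (μT²/4π²)^(1/3).
μT²/4π² = 1.268×10¹¹ × (6.542×10⁵)² / 39.48 = 1.375×10²¹ m³.
a = 1.112×10⁷ m = 11119 km.
Altitude h = a − R = 11119 − 573.1 = 10546 km.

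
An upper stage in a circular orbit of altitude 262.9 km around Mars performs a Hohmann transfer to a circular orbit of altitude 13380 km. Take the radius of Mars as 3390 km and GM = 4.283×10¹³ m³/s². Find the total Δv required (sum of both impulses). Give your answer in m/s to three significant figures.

Δv_total ≈ 1610 m/s

r₁ = 3390 + 262.9 = 3652.9 km = 3.6529×10⁶ m.
r₂ = 3390 + 13380 = 16770 km = 1.6770×10⁷ m.
Transfer ellipse a_t = (r₁ + r₂)/2 = 1.021×10⁷ m.
At r₁: circular v_c1 = √(μ/r₁) = 3424 m/s; transfer-periapsis v_p = √[μ(2/r₁ − 1/a_t)] = 4388 m/s.
Δv₁ = v_p − v_c1 = 963.9 m/s.
At r₂: circular v_c2 = √(μ/r₂) = 1598 m/s; transfer-apoapsis v_a = √[μ(2/r₂ − 1/a_t)] = 955.8 m/s.
Δv₂ = v_c2 − v_a = 642.3 m/s.
Total Δv = Δv₁ + Δv₂ = 1606 m/s.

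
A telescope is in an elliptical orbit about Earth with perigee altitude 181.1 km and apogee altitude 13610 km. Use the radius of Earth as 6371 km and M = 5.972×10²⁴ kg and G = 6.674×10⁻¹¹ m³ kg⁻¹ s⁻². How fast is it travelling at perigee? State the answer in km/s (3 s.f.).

μ = GM = 6.674×10⁻¹¹ × 5.972×10²⁴ = 3.986×10¹⁴ m³/s².
r_p = 6371 + 181.1 = 6552.1 km = 6.5521×10⁶ m.
r_a = 6371 + 13610 = 19981 km = 1.9981×10⁷ m.
Semi-major axis a = (r_p + r_a)/2 = 13267 km = 1.327×10⁷ m.
Vis-viva: v² = μ(2/r − 1/a) = 3.986×10¹⁴ × (3.052×10⁻⁷ − 7.538×10⁻⁸) = 9.162×10⁷ m²/s².
v = 9572 m/s = 9.572 km/s.

v ≈ 9.57 km/s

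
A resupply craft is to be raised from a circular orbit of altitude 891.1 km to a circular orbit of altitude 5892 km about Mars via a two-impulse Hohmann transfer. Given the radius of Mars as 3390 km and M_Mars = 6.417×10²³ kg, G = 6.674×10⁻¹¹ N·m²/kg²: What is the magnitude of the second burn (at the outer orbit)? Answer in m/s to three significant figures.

Δv ≈ 441 m/s

μ = GM = 6.674×10⁻¹¹ × 6.417×10²³ = 4.283×10¹³ m³/s².
r₁ = 3390 + 891.1 = 4281.1 km = 4.2811×10⁶ m.
r₂ = 3390 + 5892 = 9282.0 km = 9.2820×10⁶ m.
Transfer ellipse a_t = (r₁ + r₂)/2 = 6.782×10⁶ m.
At r₁: circular v_c1 = √(μ/r₁) = 3163 m/s; transfer-periapsis v_p = √[μ(2/r₁ − 1/a_t)] = 3700 m/s.
At r₂: circular v_c2 = √(μ/r₂) = 2148 m/s; transfer-apoapsis v_a = √[μ(2/r₂ − 1/a_t)] = 1707 m/s.
Δv₂ = v_c2 − v_a = 441.3 m/s.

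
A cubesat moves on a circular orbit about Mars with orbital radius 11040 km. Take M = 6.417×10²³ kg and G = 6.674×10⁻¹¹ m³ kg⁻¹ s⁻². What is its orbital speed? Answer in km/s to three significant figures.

μ = GM = 6.674×10⁻¹¹ × 6.417×10²³ = 4.283×10¹³ m³/s².
r = 11040 km = 1.104×10⁷ m.
For a circular orbit v = √(μ/r) = √(4.283×10¹³ / 1.104×10⁷) = √(3.879×10⁶) = 1970 m/s.
That is 1.970 km/s.

v ≈ 1.97 km/s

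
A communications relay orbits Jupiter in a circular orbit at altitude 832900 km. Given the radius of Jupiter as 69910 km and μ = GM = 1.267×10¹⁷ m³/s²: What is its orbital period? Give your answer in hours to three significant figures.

r = 69910 + 832900 = 902810 km = 9.0281×10⁸ m.
Kepler's third law: T = 2π√(r³/μ) = 2π√((9.028×10⁸)³ / 1.267×10¹⁷).
r³/μ = 5.808×10⁹ s², so T = 2π × 7.621×10⁴ = 4.788×10⁵ s.
Converting: 4.788×10⁵ s ÷ 3600 = 133.0 hours.

T ≈ 133 hours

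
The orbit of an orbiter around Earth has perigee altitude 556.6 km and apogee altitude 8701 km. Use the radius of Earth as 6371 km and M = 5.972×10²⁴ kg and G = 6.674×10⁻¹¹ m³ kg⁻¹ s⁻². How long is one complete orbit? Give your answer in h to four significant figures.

μ = GM = 6.674×10⁻¹¹ × 5.972×10²⁴ = 3.986×10¹⁴ m³/s².
r_p = 6371 + 556.6 = 6927.6 km = 6.9276×10⁶ m.
r_a = 6371 + 8701 = 15072 km = 1.5072×10⁷ m.
Semi-major axis a = (r_p + r_a)/2 = (6927.6 + 15072)/2 = 11000 km = 1.100×10⁷ m.
By Kepler's third law T = 2π√(a³/μ) = 2π × 1.827×10³ = 1.148×10⁴ s.
= 3.189 h.

T ≈ 3.189 h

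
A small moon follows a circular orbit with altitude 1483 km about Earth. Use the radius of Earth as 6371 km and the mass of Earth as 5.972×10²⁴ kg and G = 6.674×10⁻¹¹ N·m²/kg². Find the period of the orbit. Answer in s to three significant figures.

T ≈ 6930 s

μ = GM = 6.674×10⁻¹¹ × 5.972×10²⁴ = 3.986×10¹⁴ m³/s².
r = 6371 + 1483 = 7854.0 km = 7.8540×10⁶ m.
Kepler's third law: T = 2π√(r³/μ) = 2π√((7.854×10⁶)³ / 3.986×10¹⁴).
r³/μ = 1.216×10⁶ s², so T = 2π × 1.103×10³ = 6.927×10³ s.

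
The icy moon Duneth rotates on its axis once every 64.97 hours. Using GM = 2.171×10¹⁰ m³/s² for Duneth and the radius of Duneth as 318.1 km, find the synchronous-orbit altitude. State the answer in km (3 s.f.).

T = 64.97 hours = 2.339×10⁵ s.
A synchronous orbit has period T, so by Kepler's third law a = (μT²/4π²)^(1/3).
μT²/4π² = 2.171×10¹⁰ × (2.339×10⁵)² / 39.48 = 3.008×10¹⁹ m³.
a = 3.110×10⁶ m = 3110.1 km.
Altitude h = a − R = 3110.1 − 318.1 = 2792.0 km.

h_sync ≈ 2790 km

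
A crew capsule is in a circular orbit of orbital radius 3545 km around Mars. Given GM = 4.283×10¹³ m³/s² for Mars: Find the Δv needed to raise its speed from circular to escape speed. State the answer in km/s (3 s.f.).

r = 3545 km = 3.545×10⁶ m.
Circular speed v_c = √(μ/r) = 3476 m/s.
Escape speed v_esc = √(2μ/r) = √2 × v_c = 4916 m/s.
Δv = v_esc − v_c = 1440 m/s = 1.440 km/s.

Δv ≈ 1.44 km/s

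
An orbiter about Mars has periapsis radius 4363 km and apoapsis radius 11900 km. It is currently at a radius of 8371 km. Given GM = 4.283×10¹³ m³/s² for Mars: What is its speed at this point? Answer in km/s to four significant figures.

Semi-major axis a = (r_p + r_a)/2 = 8131.5 km = 8.132×10⁶ m.
Vis-viva: v² = μ(2/r − 1/a) = 4.283×10¹³ × (2.389×10⁻⁷ − 1.230×10⁻⁷) = 4.966×10⁶ m²/s².
v = 2228 m/s = 2.228 km/s.

v ≈ 2.228 km/s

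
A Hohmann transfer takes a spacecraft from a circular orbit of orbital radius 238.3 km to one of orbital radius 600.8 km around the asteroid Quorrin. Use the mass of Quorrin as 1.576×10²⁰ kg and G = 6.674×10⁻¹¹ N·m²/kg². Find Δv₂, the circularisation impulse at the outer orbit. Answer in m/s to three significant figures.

Δv ≈ 32.6 m/s

μ = GM = 6.674×10⁻¹¹ × 1.576×10²⁰ = 1.052×10¹⁰ m³/s².
r₁ = 238.3 km = 2.383×10⁵ m.
r₂ = 600.8 km = 6.008×10⁵ m.
Transfer ellipse a_t = (r₁ + r₂)/2 = 4.196×10⁵ m.
At r₁: circular v_c1 = √(μ/r₁) = 210.1 m/s; transfer-periapsis v_p = √[μ(2/r₁ − 1/a_t)] = 251.4 m/s.
At r₂: circular v_c2 = √(μ/r₂) = 132.3 m/s; transfer-apoapsis v_a = √[μ(2/r₂ − 1/a_t)] = 99.72 m/s.
Δv₂ = v_c2 − v_a = 32.60 m/s.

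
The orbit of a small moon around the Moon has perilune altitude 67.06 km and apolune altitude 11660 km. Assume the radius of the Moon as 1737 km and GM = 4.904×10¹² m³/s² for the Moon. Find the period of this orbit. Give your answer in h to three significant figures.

T ≈ 16.5 h

r_p = 1737 + 67.06 = 1804.1 km = 1.8041×10⁶ m.
r_a = 1737 + 11660 = 13397 km = 1.3397×10⁷ m.
Semi-major axis a = (r_p + r_a)/2 = (1804.1 + 13397)/2 = 7600.5 km = 7.601×10⁶ m.
By Kepler's third law T = 2π√(a³/μ) = 2π × 9.462×10³ = 5.945×10⁴ s.
= 16.51 h.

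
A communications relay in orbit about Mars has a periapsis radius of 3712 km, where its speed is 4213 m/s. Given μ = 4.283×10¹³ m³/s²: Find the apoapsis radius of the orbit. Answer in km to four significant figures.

r_p = 3.712×10⁶ m.
Specific energy ε = v²/2 − μ/r = -2.664×10⁶ J/kg, so a = −μ/(2ε) = 8.040×10⁶ m.
The apsides satisfy r_p + r_a = 2a, so the apoapsis radius is 2a − r_p = 1.237×10⁷ m = 12368 km.

apoapsis radius ≈ 12370 km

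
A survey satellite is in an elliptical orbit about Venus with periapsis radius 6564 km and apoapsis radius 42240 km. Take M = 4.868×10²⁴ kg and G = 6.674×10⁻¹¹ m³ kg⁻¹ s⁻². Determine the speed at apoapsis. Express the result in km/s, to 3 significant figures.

μ = GM = 6.674×10⁻¹¹ × 4.868×10²⁴ = 3.249×10¹⁴ m³/s².
Semi-major axis a = (r_p + r_a)/2 = 24402 km = 2.440×10⁷ m.
Vis-viva: v² = μ(2/r − 1/a) = 3.249×10¹⁴ × (4.735×10⁻⁸ − 4.098×10⁻⁸) = 2.069×10⁶ m²/s².
v = 1438 m/s = 1.438 km/s.

v ≈ 1.44 km/s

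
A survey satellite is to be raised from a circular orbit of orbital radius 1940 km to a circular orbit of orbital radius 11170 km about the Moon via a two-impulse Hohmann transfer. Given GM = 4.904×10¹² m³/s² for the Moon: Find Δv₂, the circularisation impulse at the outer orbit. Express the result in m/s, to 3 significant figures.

Δv ≈ 302 m/s

r₁ = 1940 km = 1.940×10⁶ m.
r₂ = 11170 km = 1.117×10⁷ m.
Transfer ellipse a_t = (r₁ + r₂)/2 = 6.555×10⁶ m.
At r₁: circular v_c1 = √(μ/r₁) = 1590 m/s; transfer-perilune v_p = √[μ(2/r₁ − 1/a_t)] = 2075 m/s.
At r₂: circular v_c2 = √(μ/r₂) = 662.6 m/s; transfer-apolune v_a = √[μ(2/r₂ − 1/a_t)] = 360.5 m/s.
Δv₂ = v_c2 − v_a = 302.1 m/s.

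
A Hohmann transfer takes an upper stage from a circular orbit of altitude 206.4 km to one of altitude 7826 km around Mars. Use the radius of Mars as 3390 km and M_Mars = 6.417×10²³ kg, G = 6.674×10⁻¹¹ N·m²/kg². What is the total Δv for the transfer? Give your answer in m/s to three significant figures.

μ = GM = 6.674×10⁻¹¹ × 6.417×10²³ = 4.283×10¹³ m³/s².
r₁ = 3390 + 206.4 = 3596.4 km = 3.5964×10⁶ m.
r₂ = 3390 + 7826 = 11216 km = 1.1216×10⁷ m.
Transfer ellipse a_t = (r₁ + r₂)/2 = 7.406×10⁶ m.
At r₁: circular v_c1 = √(μ/r₁) = 3451 m/s; transfer-periapsis v_p = √[μ(2/r₁ − 1/a_t)] = 4247 m/s.
Δv₁ = v_p − v_c1 = 795.8 m/s.
At r₂: circular v_c2 = √(μ/r₂) = 1954 m/s; transfer-apoapsis v_a = √[μ(2/r₂ − 1/a_t)] = 1362 m/s.
Δv₂ = v_c2 − v_a = 592.4 m/s.
Total Δv = Δv₁ + Δv₂ = 1388 m/s.

Δv_total ≈ 1390 m/s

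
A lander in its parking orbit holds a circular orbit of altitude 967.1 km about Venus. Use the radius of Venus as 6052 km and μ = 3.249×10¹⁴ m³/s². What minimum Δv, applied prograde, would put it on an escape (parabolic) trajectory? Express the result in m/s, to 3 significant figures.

r = 6052 + 967.1 = 7019.1 km = 7.0191×10⁶ m.
Circular speed v_c = √(μ/r) = 6804 m/s.
Escape speed v_esc = √(2μ/r) = √2 × v_c = 9622 m/s.
Δv = v_esc − v_c = 2818 m/s.

Δv ≈ 2820 m/s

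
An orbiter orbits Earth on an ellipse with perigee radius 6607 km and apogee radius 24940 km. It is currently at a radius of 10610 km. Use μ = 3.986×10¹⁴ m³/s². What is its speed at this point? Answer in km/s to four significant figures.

v ≈ 7.062 km/s

Semi-major axis a = (r_p + r_a)/2 = 15774 km = 1.577×10⁷ m.
Vis-viva: v² = μ(2/r − 1/a) = 3.986×10¹⁴ × (1.885×10⁻⁷ − 6.340×10⁻⁸) = 4.987×10⁷ m²/s².
v = 7062 m/s = 7.062 km/s.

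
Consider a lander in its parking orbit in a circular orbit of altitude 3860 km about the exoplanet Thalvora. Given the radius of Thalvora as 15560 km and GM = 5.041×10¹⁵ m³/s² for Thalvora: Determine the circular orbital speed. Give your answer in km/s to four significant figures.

v ≈ 16.11 km/s

r = 15560 + 3860 = 19420 km = 1.9420×10⁷ m.
For a circular orbit v = √(μ/r) = √(5.041×10¹⁵ / 1.942×10⁷) = √(2.596×10⁸) = 16110 m/s.
That is 16.11 km/s.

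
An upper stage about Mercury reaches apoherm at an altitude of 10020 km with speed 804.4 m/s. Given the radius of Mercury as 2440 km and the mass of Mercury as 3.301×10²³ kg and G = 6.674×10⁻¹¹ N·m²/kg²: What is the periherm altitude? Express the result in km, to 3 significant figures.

periherm altitude ≈ 351 km

μ = GM = 6.674×10⁻¹¹ × 3.301×10²³ = 2.203×10¹³ m³/s².
r_a = 2440 + 10020 = 12460 km = 1.246×10⁷ m.
Specific energy ε = v²/2 − μ/r = -1.445×10⁶ J/kg, so a = −μ/(2ε) = 7.625×10⁶ m.
The apsides satisfy r_p + r_a = 2a, so the periherm radius is 2a − r_a = 2.791×10⁶ m = 2790.5 km.
Periherm altitude = 2790.5 − 2440 = 350.52 km.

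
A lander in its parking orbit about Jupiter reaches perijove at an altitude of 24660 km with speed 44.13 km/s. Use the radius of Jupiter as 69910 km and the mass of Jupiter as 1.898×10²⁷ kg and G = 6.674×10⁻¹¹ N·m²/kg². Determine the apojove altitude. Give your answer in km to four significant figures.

μ = GM = 6.674×10⁻¹¹ × 1.898×10²⁷ = 1.267×10¹⁷ m³/s².
r_p = 69910 + 24660 = 94570 km = 9.457×10⁷ m.
Specific energy ε = v²/2 − μ/r = -3.657×10⁸ J/kg, so a = −μ/(2ε) = 1.732×10⁸ m.
The apsides satisfy r_p + r_a = 2a, so the apojove radius is 2a − r_p = 2.518×10⁸ m = 2.5179×10⁵ km.
Apojove altitude = 2.5179×10⁵ − 69910 = 1.8188×10⁵ km.

apojove altitude ≈ 1.819×10⁵ km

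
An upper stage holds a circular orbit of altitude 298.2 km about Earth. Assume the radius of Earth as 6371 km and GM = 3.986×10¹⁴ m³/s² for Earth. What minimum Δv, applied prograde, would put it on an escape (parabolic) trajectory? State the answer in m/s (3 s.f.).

r = 6371 + 298.2 = 6669.2 km = 6.6692×10⁶ m.
Circular speed v_c = √(μ/r) = 7731 m/s.
Escape speed v_esc = √(2μ/r) = √2 × v_c = 10930 m/s.
Δv = v_esc − v_c = 3202 m/s.

Δv ≈ 3200 m/s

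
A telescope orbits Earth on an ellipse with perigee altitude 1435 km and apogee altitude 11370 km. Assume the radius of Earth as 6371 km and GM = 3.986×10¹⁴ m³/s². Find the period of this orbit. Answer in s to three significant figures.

r_p = 6371 + 1435 = 7806.0 km = 7.8060×10⁶ m.
r_a = 6371 + 11370 = 17741 km = 1.7741×10⁷ m.
Semi-major axis a = (r_p + r_a)/2 = (7806.0 + 17741)/2 = 12774 km = 1.277×10⁷ m.
By Kepler's third law T = 2π√(a³/μ) = 2π × 2.287×10³ = 1.437×10⁴ s.

T ≈ 14400 s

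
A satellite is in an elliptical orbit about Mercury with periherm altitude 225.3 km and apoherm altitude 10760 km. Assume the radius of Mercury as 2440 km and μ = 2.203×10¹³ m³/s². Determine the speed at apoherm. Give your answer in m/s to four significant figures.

r_p = 2440 + 225.3 = 2665.3 km = 2.6653×10⁶ m.
r_a = 2440 + 10760 = 13200 km = 1.3200×10⁷ m.
Semi-major axis a = (r_p + r_a)/2 = 7932.6 km = 7.933×10⁶ m.
Vis-viva: v² = μ(2/r − 1/a) = 2.203×10¹³ × (1.515×10⁻⁷ − 1.261×10⁻⁷) = 5.607×10⁵ m²/s².
v = 748.8 m/s.

v ≈ 748.8 m/s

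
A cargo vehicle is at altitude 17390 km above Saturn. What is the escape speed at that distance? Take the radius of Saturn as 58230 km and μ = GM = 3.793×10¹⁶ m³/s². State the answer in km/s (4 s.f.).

v_esc ≈ 31.67 km/s

r = 58230 + 17390 = 75620 km = 7.5620×10⁷ m.
Escape speed v_esc = √(2μ/r) = √(2 × 3.793×10¹⁶ / 7.562×10⁷) = √(1.003×10⁹) = 31670 m/s.
= 31.67 km/s.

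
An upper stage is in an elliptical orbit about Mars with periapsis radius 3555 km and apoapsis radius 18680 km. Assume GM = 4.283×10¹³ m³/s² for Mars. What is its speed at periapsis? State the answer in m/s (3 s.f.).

v ≈ 4500 m/s

Semi-major axis a = (r_p + r_a)/2 = 11118 km = 1.112×10⁷ m.
Vis-viva: v² = μ(2/r − 1/a) = 4.283×10¹³ × (5.626×10⁻⁷ − 8.995×10⁻⁸) = 2.024×10⁷ m²/s².
v = 4499 m/s.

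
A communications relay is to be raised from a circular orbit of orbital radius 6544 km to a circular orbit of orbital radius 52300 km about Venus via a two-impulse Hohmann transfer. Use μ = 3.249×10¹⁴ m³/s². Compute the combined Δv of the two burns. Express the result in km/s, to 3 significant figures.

Δv_total ≈ 3.67 km/s

r₁ = 6544 km = 6.544×10⁶ m.
r₂ = 52300 km = 5.230×10⁷ m.
Transfer ellipse a_t = (r₁ + r₂)/2 = 2.942×10⁷ m.
At r₁: circular v_c1 = √(μ/r₁) = 7046 m/s; transfer-periapsis v_p = √[μ(2/r₁ − 1/a_t)] = 9394 m/s.
Δv₁ = v_p − v_c1 = 2348 m/s.
At r₂: circular v_c2 = √(μ/r₂) = 2492 m/s; transfer-apoapsis v_a = √[μ(2/r₂ − 1/a_t)] = 1175 m/s.
Δv₂ = v_c2 − v_a = 1317 m/s.
Total Δv = Δv₁ + Δv₂ = 3665 m/s = 3.665 km/s.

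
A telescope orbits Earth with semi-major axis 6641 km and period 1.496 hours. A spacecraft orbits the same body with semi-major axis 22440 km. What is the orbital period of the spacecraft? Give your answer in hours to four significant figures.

T₂ ≈ 9.292 hours

Kepler's third law: T² ∝ a³, so T₂ = T₁ (a₂/a₁)^(3/2).
a₂/a₁ = 3.379, (a₂/a₁)^(3/2) = 6.211.
T₂ = 1.496 × 6.211 = 9.292 hours.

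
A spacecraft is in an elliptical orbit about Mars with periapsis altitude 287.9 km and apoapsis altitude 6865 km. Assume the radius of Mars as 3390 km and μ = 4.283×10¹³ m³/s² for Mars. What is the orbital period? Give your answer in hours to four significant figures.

r_p = 3390 + 287.9 = 3677.9 km = 3.6779×10⁶ m.
r_a = 3390 + 6865 = 10255 km = 1.0255×10⁷ m.
Semi-major axis a = (r_p + r_a)/2 = (3677.9 + 10255)/2 = 6966.4 km = 6.966×10⁶ m.
By Kepler's third law T = 2π√(a³/μ) = 2π × 2.810×10³ = 1.765×10⁴ s.
= 4.904 hours.

T ≈ 4.904 hours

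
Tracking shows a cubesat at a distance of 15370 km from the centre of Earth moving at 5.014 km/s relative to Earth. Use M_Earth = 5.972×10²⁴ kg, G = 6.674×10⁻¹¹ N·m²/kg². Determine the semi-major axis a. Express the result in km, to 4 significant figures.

a ≈ 14910 km

μ = GM = 6.674×10⁻¹¹ × 5.972×10²⁴ = 3.986×10¹⁴ m³/s².
r = 1.537×10⁷ m.
Specific orbital energy ε = v²/2 − μ/r = (5014)²/2 − 3.986×10¹⁴/1.537×10⁷ = -1.336×10⁷ J/kg.
Since ε = −μ/(2a), a = −μ/(2ε) = 1.491×10⁷ m = 14915 km.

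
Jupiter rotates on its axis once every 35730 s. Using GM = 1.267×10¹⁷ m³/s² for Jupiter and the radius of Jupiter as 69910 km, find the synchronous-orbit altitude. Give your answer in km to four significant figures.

A synchronous orbit has period T, so by Kepler's third law a = (μT²/4π²)^(1/3).
μT²/4π² = 1.267×10¹⁷ × (3.573×10⁴)² / 39.48 = 4.097×10²⁴ m³.
a = 1.600×10⁸ m = 1.6002×10⁵ km.
Altitude h = a − R = 1.6002×10⁵ − 69910 = 90105 km.

h_sync ≈ 90110 km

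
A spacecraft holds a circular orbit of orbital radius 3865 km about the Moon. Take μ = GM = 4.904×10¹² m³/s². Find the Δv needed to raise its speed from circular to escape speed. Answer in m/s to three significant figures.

r = 3865 km = 3.865×10⁶ m.
Circular speed v_c = √(μ/r) = 1126 m/s.
Escape speed v_esc = √(2μ/r) = √2 × v_c = 1593 m/s.
Δv = v_esc − v_c = 466.6 m/s.

Δv ≈ 467 m/s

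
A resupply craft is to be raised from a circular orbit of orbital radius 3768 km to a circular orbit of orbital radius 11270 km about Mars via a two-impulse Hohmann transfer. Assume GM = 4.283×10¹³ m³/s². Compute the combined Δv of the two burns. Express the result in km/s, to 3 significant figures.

r₁ = 3768 km = 3.768×10⁶ m.
r₂ = 11270 km = 1.127×10⁷ m.
Transfer ellipse a_t = (r₁ + r₂)/2 = 7.519×10⁶ m.
At r₁: circular v_c1 = √(μ/r₁) = 3371 m/s; transfer-periapsis v_p = √[μ(2/r₁ − 1/a_t)] = 4128 m/s.
Δv₁ = v_p − v_c1 = 756.2 m/s.
At r₂: circular v_c2 = √(μ/r₂) = 1949 m/s; transfer-apoapsis v_a = √[μ(2/r₂ − 1/a_t)] = 1380 m/s.
Δv₂ = v_c2 − v_a = 569.4 m/s.
Total Δv = Δv₁ + Δv₂ = 1326 m/s = 1.326 km/s.

Δv_total ≈ 1.33 km/s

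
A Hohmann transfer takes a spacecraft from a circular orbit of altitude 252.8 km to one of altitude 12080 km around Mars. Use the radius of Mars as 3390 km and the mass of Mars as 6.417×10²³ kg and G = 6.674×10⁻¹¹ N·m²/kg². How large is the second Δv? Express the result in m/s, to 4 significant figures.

μ = GM = 6.674×10⁻¹¹ × 6.417×10²³ = 4.283×10¹³ m³/s².
r₁ = 3390 + 252.8 = 3642.8 km = 3.6428×10⁶ m.
r₂ = 3390 + 12080 = 15470 km = 1.5470×10⁷ m.
Transfer ellipse a_t = (r₁ + r₂)/2 = 9.556×10⁶ m.
At r₁: circular v_c1 = √(μ/r₁) = 3429 m/s; transfer-periapsis v_p = √[μ(2/r₁ − 1/a_t)] = 4363 m/s.
At r₂: circular v_c2 = √(μ/r₂) = 1664 m/s; transfer-apoapsis v_a = √[μ(2/r₂ − 1/a_t)] = 1027 m/s.
Δv₂ = v_c2 − v_a = 636.6 m/s.

Δv ≈ 636.6 m/s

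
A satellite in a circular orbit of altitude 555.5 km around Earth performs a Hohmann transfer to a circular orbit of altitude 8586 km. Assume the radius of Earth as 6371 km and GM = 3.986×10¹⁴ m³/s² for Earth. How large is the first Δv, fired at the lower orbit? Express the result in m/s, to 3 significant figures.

Δv ≈ 1280 m/s

r₁ = 6371 + 555.5 = 6926.5 km = 6.9265×10⁶ m.
r₂ = 6371 + 8586 = 14957 km = 1.4957×10⁷ m.
Transfer ellipse a_t = (r₁ + r₂)/2 = 1.094×10⁷ m.
At r₁: circular v_c1 = √(μ/r₁) = 7586 m/s; transfer-perigee v_p = √[μ(2/r₁ − 1/a_t)] = 8869 m/s.
Δv₁ = v_p − v_c1 = 1283 m/s.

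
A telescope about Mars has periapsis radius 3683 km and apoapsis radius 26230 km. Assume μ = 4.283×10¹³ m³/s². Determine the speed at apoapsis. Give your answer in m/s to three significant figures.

Semi-major axis a = (r_p + r_a)/2 = 14956 km = 1.496×10⁷ m.
Vis-viva: v² = μ(2/r − 1/a) = 4.283×10¹³ × (7.625×10⁻⁸ − 6.686×10⁻⁸) = 4.021×10⁵ m²/s².
v = 634.1 m/s.

v ≈ 634 m/s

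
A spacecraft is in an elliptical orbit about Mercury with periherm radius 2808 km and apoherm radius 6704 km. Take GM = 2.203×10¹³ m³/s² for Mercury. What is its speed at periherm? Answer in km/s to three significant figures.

v ≈ 3.33 km/s

Semi-major axis a = (r_p + r_a)/2 = 4756.0 km = 4.756×10⁶ m.
Vis-viva: v² = μ(2/r − 1/a) = 2.203×10¹³ × (7.123×10⁻⁷ − 2.103×10⁻⁷) = 1.106×10⁷ m²/s².
v = 3325 m/s = 3.325 km/s.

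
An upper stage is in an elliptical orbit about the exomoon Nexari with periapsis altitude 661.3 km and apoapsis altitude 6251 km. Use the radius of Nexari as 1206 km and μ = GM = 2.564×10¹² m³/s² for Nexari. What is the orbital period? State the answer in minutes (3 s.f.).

r_p = 1206 + 661.3 = 1867.3 km = 1.8673×10⁶ m.
r_a = 1206 + 6251 = 7457.0 km = 7.4570×10⁶ m.
Semi-major axis a = (r_p + r_a)/2 = (1867.3 + 7457.0)/2 = 4662.1 km = 4.662×10⁶ m.
By Kepler's third law T = 2π√(a³/μ) = 2π × 6.287×10³ = 3.950×10⁴ s.
= 658.3 minutes.

T ≈ 658 minutes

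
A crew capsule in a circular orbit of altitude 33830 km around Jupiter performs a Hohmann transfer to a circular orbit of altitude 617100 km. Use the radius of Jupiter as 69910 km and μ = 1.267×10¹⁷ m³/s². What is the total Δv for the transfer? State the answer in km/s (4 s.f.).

Δv_total ≈ 17.74 km/s

r₁ = 69910 + 33830 = 103740 km = 1.0374×10⁸ m.
r₂ = 69910 + 617100 = 687010 km = 6.8701×10⁸ m.
Transfer ellipse a_t = (r₁ + r₂)/2 = 3.954×10⁸ m.
At r₁: circular v_c1 = √(μ/r₁) = 34950 m/s; transfer-perijove v_p = √[μ(2/r₁ − 1/a_t)] = 46070 m/s.
Δv₁ = v_p − v_c1 = 11120 m/s.
At r₂: circular v_c2 = √(μ/r₂) = 13580 m/s; transfer-apojove v_a = √[μ(2/r₂ − 1/a_t)] = 6956 m/s.
Δv₂ = v_c2 − v_a = 6624 m/s.
Total Δv = Δv₁ + Δv₂ = 17740 m/s = 17.74 km/s.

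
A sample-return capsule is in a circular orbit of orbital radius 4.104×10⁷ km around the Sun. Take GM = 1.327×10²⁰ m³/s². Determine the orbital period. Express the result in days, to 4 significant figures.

r = 4.104×10⁷ km = 4.104×10¹⁰ m.
Kepler's third law: T = 2π√(r³/μ) = 2π√((4.104×10¹⁰)³ / 1.327×10²⁰).
r³/μ = 5.209×10¹¹ s², so T = 2π × 7.217×10⁵ = 4.535×10⁶ s.
Converting: 4.535×10⁶ s ÷ 86400 = 52.49 days.

T ≈ 52.49 days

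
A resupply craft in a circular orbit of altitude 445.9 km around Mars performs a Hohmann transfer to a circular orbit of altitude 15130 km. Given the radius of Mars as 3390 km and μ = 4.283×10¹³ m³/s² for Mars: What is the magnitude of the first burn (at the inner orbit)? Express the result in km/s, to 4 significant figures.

r₁ = 3390 + 445.9 = 3835.9 km = 3.8359×10⁶ m.
r₂ = 3390 + 15130 = 18520 km = 1.8520×10⁷ m.
Transfer ellipse a_t = (r₁ + r₂)/2 = 1.118×10⁷ m.
At r₁: circular v_c1 = √(μ/r₁) = 3341 m/s; transfer-periapsis v_p = √[μ(2/r₁ − 1/a_t)] = 4301 m/s.
Δv₁ = v_p − v_c1 = 959.6 m/s.
= 0.9596 km/s.

Δv ≈ 0.9596 km/s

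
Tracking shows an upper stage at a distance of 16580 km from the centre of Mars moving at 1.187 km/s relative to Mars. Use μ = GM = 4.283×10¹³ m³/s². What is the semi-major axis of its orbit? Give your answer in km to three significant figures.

r = 1.658×10⁷ m.
Vis-viva rearranged: 1/a = 2/r − v²/μ = 1.206×10⁻⁷ − 3.290×10⁻⁸ = 8.773×10⁻⁸ m⁻¹.
a = 1.140×10⁷ m = 11399 km.

a ≈ 11400 km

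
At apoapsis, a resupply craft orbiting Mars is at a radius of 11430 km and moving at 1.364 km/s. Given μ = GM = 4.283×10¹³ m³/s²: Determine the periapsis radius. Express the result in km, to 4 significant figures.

r_a = 1.143×10⁷ m.
Specific energy ε = v²/2 − μ/r = -2.817×10⁶ J/kg, so a = −μ/(2ε) = 7.602×10⁶ m.
The apsides satisfy r_p + r_a = 2a, so the periapsis radius is 2a − r_a = 3.775×10⁶ m = 3774.6 km.

periapsis radius ≈ 3775 km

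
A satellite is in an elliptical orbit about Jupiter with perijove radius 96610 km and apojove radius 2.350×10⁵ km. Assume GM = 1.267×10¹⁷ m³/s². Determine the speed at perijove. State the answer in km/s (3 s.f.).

v ≈ 43.1 km/s

Semi-major axis a = (r_p + r_a)/2 = 1.6580×10⁵ km = 1.658×10⁸ m.
Vis-viva: v² = μ(2/r − 1/a) = 1.267×10¹⁷ × (2.070×10⁻⁸ − 6.031×10⁻⁹) = 1.859×10⁹ m²/s².
v = 43110 m/s = 43.11 km/s.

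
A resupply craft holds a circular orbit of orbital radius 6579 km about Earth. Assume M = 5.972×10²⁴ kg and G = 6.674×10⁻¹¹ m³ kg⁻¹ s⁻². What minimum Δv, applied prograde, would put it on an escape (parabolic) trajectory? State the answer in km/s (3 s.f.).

Δv ≈ 3.22 km/s

μ = GM = 6.674×10⁻¹¹ × 5.972×10²⁴ = 3.986×10¹⁴ m³/s².
r = 6579 km = 6.579×10⁶ m.
Circular speed v_c = √(μ/r) = 7783 m/s.
Escape speed v_esc = √(2μ/r) = √2 × v_c = 11010 m/s.
Δv = v_esc − v_c = 3224 m/s = 3.224 km/s.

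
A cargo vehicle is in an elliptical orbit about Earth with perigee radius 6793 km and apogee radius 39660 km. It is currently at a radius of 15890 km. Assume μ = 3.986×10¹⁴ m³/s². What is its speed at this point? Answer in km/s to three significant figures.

v ≈ 5.75 km/s

Semi-major axis a = (r_p + r_a)/2 = 23226 km = 2.323×10⁷ m.
Vis-viva: v² = μ(2/r − 1/a) = 3.986×10¹⁴ × (1.259×10⁻⁷ − 4.305×10⁻⁸) = 3.301×10⁷ m²/s².
v = 5745 m/s = 5.745 km/s.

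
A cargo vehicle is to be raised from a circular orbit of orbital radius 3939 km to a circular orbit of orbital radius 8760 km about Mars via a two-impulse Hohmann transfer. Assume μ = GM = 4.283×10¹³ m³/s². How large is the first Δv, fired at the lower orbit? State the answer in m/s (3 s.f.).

Δv ≈ 576 m/s

r₁ = 3939 km = 3.939×10⁶ m.
r₂ = 8760 km = 8.760×10⁶ m.
Transfer ellipse a_t = (r₁ + r₂)/2 = 6.350×10⁶ m.
At r₁: circular v_c1 = √(μ/r₁) = 3297 m/s; transfer-periapsis v_p = √[μ(2/r₁ − 1/a_t)] = 3873 m/s.
Δv₁ = v_p − v_c1 = 575.7 m/s.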